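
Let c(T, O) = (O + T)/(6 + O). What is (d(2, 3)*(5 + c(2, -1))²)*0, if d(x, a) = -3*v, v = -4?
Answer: 0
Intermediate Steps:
c(T, O) = (O + T)/(6 + O)
d(x, a) = 12 (d(x, a) = -3*(-4) = 12)
(d(2, 3)*(5 + c(2, -1))²)*0 = (12*(5 + (-1 + 2)/(6 - 1))²)*0 = (12*(5 + 1/5)²)*0 = (12*(5 + (⅕)*1)²)*0 = (12*(5 + ⅕)²)*0 = (12*(26/5)²)*0 = (12*(676/25))*0 = (8112/25)*0 = 0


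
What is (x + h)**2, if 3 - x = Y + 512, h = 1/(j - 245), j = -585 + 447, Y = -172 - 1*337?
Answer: 1/146689 ≈ 6.8171e-6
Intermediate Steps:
Y = -509 (Y = -172 - 337 = -509)
j = -138
h = -1/383 (h = 1/(-138 - 245) = 1/(-383) = -1/383 ≈ -0.0026110)
x = 0 (x = 3 - (-509 + 512) = 3 - 1*3 = 3 - 3 = 0)
(x + h)**2 = (0 - 1/383)**2 = (-1/383)**2 = 1/146689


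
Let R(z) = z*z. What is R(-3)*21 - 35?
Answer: 154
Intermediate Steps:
R(z) = z**2
R(-3)*21 - 35 = (-3)**2*21 - 35 = 9*21 - 35 = 189 - 35 = 154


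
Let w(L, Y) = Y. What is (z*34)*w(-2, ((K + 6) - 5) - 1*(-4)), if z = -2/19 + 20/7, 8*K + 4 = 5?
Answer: 127551/266 ≈ 479.52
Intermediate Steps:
K = ⅛ (K = -½ + (⅛)*5 = -½ + 5/8 = ⅛ ≈ 0.12500)
z = 366/133 (z = -2*1/19 + 20*(⅐) = -2/19 + 20/7 = 366/133 ≈ 2.7519)
(z*34)*w(-2, ((K + 6) - 5) - 1*(-4)) = ((366/133)*34)*(((⅛ + 6) - 5) - 1*(-4)) = 12444*((49/8 - 5) + 4)/133 = 12444*(9/8 + 4)/133 = (12444/133)*(41/8) = 127551/266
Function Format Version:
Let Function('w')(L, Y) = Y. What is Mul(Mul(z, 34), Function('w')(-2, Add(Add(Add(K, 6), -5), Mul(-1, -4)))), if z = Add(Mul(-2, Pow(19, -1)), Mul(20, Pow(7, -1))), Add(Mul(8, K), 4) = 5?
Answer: Rational(127551, 266) ≈ 479.52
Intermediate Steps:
K = Rational(1, 8) (K = Add(Rational(-1, 2), Mul(Rational(1, 8), 5)) = Add(Rational(-1, 2), Rational(5, 8)) = Rational(1, 8) ≈ 0.12500)
z = Rational(366, 133) (z = Add(Mul(-2, Rational(1, 19)), Mul(20, Rational(1, 7))) = Add(Rational(-2, 19), Rational(20, 7)) = Rational(366, 133) ≈ 2.7519)
Mul(Mul(z, 34), Function('w')(-2, Add(Add(Add(K, 6), -5), Mul(-1, -4)))) = Mul(Mul(Rational(366, 133), 34), Add(Add(Add(Rational(1, 8), 6), -5), Mul(-1, -4))) = Mul(Rational(12444, 133), Add(Add(Rational(49, 8), -5), 4)) = Mul(Rational(12444, 133), Add(Rational(9, 8), 4)) = Mul(Rational(12444, 133), Rational(41, 8)) = Rational(127551, 266)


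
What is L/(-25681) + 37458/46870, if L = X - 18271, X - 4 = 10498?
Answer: 663045964/601834235 ≈ 1.1017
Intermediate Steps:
X = 10502 (X = 4 + 10498 = 10502)
L = -7769 (L = 10502 - 18271 = -7769)
L/(-25681) + 37458/46870 = -7769/(-25681) + 37458/46870 = -7769*(-1/25681) + 37458*(1/46870) = 7769/25681 + 18729/23435 = 663045964/601834235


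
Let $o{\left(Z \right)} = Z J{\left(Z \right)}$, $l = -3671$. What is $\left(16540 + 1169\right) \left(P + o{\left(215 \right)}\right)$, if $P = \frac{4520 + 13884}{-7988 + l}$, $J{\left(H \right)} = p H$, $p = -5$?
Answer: $- \frac{47720526931311}{11659} \approx -4.093 \cdot 10^{9}$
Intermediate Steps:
$J{\left(H \right)} = - 5 H$
$o{\left(Z \right)} = - 5 Z^{2}$ ($o{\left(Z \right)} = Z \left(- 5 Z\right) = - 5 Z^{2}$)
$P = - \frac{18404}{11659}$ ($P = \frac{4520 + 13884}{-7988 - 3671} = \frac{18404}{-11659} = 18404 \left(- \frac{1}{11659}\right) = - \frac{18404}{11659} \approx -1.5785$)
$\left(16540 + 1169\right) \left(P + o{\left(215 \right)}\right) = \left(16540 + 1169\right) \left(- \frac{18404}{11659} - 5 \cdot 215^{2}\right) = 17709 \left(- \frac{18404}{11659} - 231125\right) = 17709 \left(- \frac{2694704779}{11659}\right) = - \frac{47720526931311}{11659}$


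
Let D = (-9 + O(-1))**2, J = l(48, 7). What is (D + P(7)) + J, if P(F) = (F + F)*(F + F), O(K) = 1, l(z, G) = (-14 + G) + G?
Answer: 260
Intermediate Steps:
l(z, G) = -14 + 2*G
J = 0 (J = -14 + 2*7 = -14 + 14 = 0)
P(F) = 4*F**2 (P(F) = (2*F)*(2*F) = 4*F**2)
D = 64 (D = (-9 + 1)**2 = (-8)**2 = 64)
(D + P(7)) + J = (64 + 4*7**2) + 0 = (64 + 4*49) + 0 = (64 + 196) + 0 = 260 + 0 = 260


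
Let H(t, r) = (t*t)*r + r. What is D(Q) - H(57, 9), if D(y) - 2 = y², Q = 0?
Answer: -29248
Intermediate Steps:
D(y) = 2 + y²
H(t, r) = r + r*t² (H(t, r) = t²*r + r = r*t² + r = r + r*t²)
D(Q) - H(57, 9) = (2 + 0²) - 9*(1 + 57²) = (2 + 0) - 9*(1 + 3249) = 2 - 9*3250 = 2 - 1*29250 = 2 - 29250 = -29248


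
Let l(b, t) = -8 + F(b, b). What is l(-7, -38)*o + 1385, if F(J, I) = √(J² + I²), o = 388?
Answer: -1719 + 2716*√2 ≈ 2122.0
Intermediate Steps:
F(J, I) = √(I² + J²)
l(b, t) = -8 + √2*√(b²) (l(b, t) = -8 + √(b² + b²) = -8 + √(2*b²) = -8 + √2*√(b²))
l(-7, -38)*o + 1385 = (-8 + √2*√((-7)²))*388 + 1385 = (-8 + √2*√49)*388 + 1385 = (-8 + √2*7)*388 + 1385 = (-8 + 7*√2)*388 + 1385 = (-3104 + 2716*√2) + 1385 = -1719 + 2716*√2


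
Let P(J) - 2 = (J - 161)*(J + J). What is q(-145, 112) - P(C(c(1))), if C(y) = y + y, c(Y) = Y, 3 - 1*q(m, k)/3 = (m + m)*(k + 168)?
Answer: 244243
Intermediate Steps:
q(m, k) = 9 - 6*m*(168 + k) (q(m, k) = 9 - 3*(m + m)*(k + 168) = 9 - 3*2*m*(168 + k) = 9 - 6*m*(168 + k))
C(y) = 2*y
P(J) = 2 + 2*J*(-161 + J) (P(J) = 2 + (J - 161)*(J + J) = 2 + (-161 + J)*(2*J) = 2 + 2*J*(-161 + J))
q(-145, 112) - P(C(c(1))) = (9 - 1008*(-145) - 6*112*(-145)) - (2 - 644 + 2*(2*1)²) = (9 + 146160 + 97440) - (2 - 322*2 + 2*2²) = 243609 - (2 - 644 + 2*4) = 243609 - (2 - 644 + 8) = 243609 - 1*(-634) = 243609 + 634 = 244243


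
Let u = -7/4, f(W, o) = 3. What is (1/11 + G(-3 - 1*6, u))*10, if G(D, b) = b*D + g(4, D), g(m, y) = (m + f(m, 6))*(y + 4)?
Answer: -4215/22 ≈ -191.59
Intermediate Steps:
u = -7/4 (u = -7*¼ = -7/4 ≈ -1.7500)
g(m, y) = (3 + m)*(4 + y) (g(m, y) = (m + 3)*(y + 4) = (3 + m)*(4 + y))
G(D, b) = 28 + 7*D + D*b (G(D, b) = b*D + (12 + 3*D + 4*4 + 4*D) = D*b + (12 + 3*D + 16 + 4*D) = D*b + (28 + 7*D) = 28 + 7*D + D*b)
(1/11 + G(-3 - 1*6, u))*10 = (1/11 + (28 + 7*(-3 - 1*6) + (-3 - 1*6)*(-7/4)))*10 = (1/11 + (28 + 7*(-3 - 6) + (-3 - 6)*(-7/4)))*10 = (1/11 + (28 + 7*(-9) - 9*(-7/4)))*10 = (1/11 + (28 - 63 + 63/4))*10 = (1/11 - 77/4)*10 = -843/44*10 = -4215/22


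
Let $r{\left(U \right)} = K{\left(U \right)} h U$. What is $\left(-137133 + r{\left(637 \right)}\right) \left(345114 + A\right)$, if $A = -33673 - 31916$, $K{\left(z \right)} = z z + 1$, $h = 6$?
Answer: $433463835951675$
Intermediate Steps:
$K{\left(z \right)} = 1 + z^{2}$ ($K{\left(z \right)} = z^{2} + 1 = 1 + z^{2}$)
$A = -65589$
$r{\left(U \right)} = U \left(6 + 6 U^{2}\right)$ ($r{\left(U \right)} = \left(1 + U^{2}\right) 6 U = \left(6 + 6 U^{2}\right) U = U \left(6 + 6 U^{2}\right)$)
$\left(-137133 + r{\left(637 \right)}\right) \left(345114 + A\right) = \left(-137133 + 6 \cdot 637 \left(1 + 637^{2}\right)\right) \left(345114 - 65589\right) = \left(-137133 + 6 \cdot 637 \left(1 + 405769\right)\right) 279525 = \left(-137133 + 6 \cdot 637 \cdot 405770\right) 279525 = \left(-137133 + 1550852940\right) 279525 = 1550715807 \cdot 279525 = 433463835951675$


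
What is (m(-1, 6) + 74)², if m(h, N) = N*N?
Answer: 12100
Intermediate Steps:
m(h, N) = N²
(m(-1, 6) + 74)² = (6² + 74)² = (36 + 74)² = 110² = 12100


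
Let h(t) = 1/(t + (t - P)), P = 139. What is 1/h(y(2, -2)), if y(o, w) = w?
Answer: -143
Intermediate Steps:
h(t) = 1/(-139 + 2*t) (h(t) = 1/(t + (t - 1*139)) = 1/(t + (t - 139)) = 1/(t + (-139 + t)) = 1/(-139 + 2*t))
1/h(y(2, -2)) = 1/(1/(-139 + 2*(-2))) = 1/(1/(-139 - 4)) = 1/(1/(-143)) = 1/(-1/143) = -143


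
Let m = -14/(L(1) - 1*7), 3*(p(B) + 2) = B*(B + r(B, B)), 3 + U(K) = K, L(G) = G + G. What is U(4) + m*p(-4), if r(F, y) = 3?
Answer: -13/15 ≈ -0.86667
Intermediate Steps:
L(G) = 2*G
U(K) = -3 + K
p(B) = -2 + B*(3 + B)/3 (p(B) = -2 + (B*(B + 3))/3 = -2 + (B*(3 + B))/3 = -2 + B*(3 + B)/3)
m = 14/5 (m = -14/(2*1 - 1*7) = -14/(2 - 7) = -14/(-5) = -14*(-⅕) = 14/5 ≈ 2.8000)
U(4) + m*p(-4) = (-3 + 4) + 14*(-2 - 4 + (⅓)*(-4)²)/5 = 1 + 14*(-2 - 4 + (⅓)*16)/5 = 1 + 14*(-2 - 4 + 16/3)/5 = 1 + (14/5)*(-⅔) = 1 - 28/15 = -13/15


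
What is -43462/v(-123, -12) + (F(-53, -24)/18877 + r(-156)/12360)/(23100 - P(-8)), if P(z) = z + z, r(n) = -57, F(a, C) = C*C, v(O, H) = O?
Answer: 78136254000616291/221130164548320 ≈ 353.35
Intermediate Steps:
F(a, C) = C²
P(z) = 2*z
-43462/v(-123, -12) + (F(-53, -24)/18877 + r(-156)/12360)/(23100 - P(-8)) = -43462/(-123) + ((-24)²/18877 - 57/12360)/(23100 - 2*(-8)) = -43462*(-1/123) + (576*(1/18877) - 57*1/12360)/(23100 - 1*(-16)) = 43462/123 + (576/18877 - 19/4120)/(23100 + 16) = 43462/123 + (2014457/77773240)/23116 = 43462/123 + (2014457/77773240)*(1/23116) = 43462/123 + 2014457/1797806215840 = 78136254000616291/221130164548320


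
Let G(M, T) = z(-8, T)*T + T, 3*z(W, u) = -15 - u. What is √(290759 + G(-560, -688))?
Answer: √1221567/3 ≈ 368.42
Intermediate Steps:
z(W, u) = -5 - u/3 (z(W, u) = (-15 - u)/3 = -5 - u/3)
G(M, T) = T + T*(-5 - T/3) (G(M, T) = (-5 - T/3)*T + T = T*(-5 - T/3) + T = T + T*(-5 - T/3))
√(290759 + G(-560, -688)) = √(290759 - ⅓*(-688)*(12 - 688)) = √(290759 - ⅓*(-688)*(-676)) = √(290759 - 465088/3) = √(407189/3) = √1221567/3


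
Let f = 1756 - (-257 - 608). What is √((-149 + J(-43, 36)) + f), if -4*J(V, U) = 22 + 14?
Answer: √2463 ≈ 49.629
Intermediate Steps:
f = 2621 (f = 1756 - 1*(-865) = 1756 + 865 = 2621)
J(V, U) = -9 (J(V, U) = -(22 + 14)/4 = -¼*36 = -9)
√((-149 + J(-43, 36)) + f) = √((-149 - 9) + 2621) = √(-158 + 2621) = √2463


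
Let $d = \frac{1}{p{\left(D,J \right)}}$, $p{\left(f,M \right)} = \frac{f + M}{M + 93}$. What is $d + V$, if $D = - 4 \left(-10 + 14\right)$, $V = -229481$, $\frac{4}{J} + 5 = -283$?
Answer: $- \frac{264598288}{1153} \approx -2.2949 \cdot 10^{5}$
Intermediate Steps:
$J = - \frac{1}{72}$ ($J = \frac{4}{-5 - 283} = \frac{4}{-288} = 4 \left(- \frac{1}{288}\right) = - \frac{1}{72} \approx -0.013889$)
$D = -16$ ($D = \left(-4\right) 4 = -16$)
$p{\left(f,M \right)} = \frac{M + f}{93 + M}$
$d = - \frac{6695}{1153}$ ($d = \frac{1}{\frac{1}{93 - \frac{1}{72}} \left(- \frac{1}{72} - 16\right)} = \frac{1}{\frac{1}{\frac{6695}{72}} \left(- \frac{1153}{72}\right)} = \frac{1}{\frac{72}{6695} \left(- \frac{1153}{72}\right)} = \frac{1}{- \frac{1153}{6695}} = - \frac{6695}{1153} \approx -5.8066$)
$d + V = - \frac{6695}{1153} - 229481 = - \frac{264598288}{1153}$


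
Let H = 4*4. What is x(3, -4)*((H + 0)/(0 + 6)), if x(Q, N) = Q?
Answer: 8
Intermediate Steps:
H = 16
x(3, -4)*((H + 0)/(0 + 6)) = 3*((16 + 0)/(0 + 6)) = 3*(16/6) = 3*(16*(1/6)) = 3*(8/3) = 8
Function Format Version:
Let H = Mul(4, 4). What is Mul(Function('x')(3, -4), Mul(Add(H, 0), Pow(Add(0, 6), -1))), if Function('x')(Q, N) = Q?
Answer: 8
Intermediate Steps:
H = 16
Mul(Function('x')(3, -4), Mul(Add(H, 0), Pow(Add(0, 6), -1))) = Mul(3, Mul(Add(16, 0), Pow(Add(0, 6), -1))) = Mul(3, Mul(16, Pow(6, -1))) = Mul(3, Mul(16, Rational(1, 6))) = Mul(3, Rational(8, 3)) = 8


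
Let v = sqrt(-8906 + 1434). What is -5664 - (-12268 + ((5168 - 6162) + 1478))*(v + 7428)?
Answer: 87525888 + 47136*I*sqrt(467) ≈ 8.7526e+7 + 1.0186e+6*I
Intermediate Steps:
v = 4*I*sqrt(467) (v = sqrt(-7472) = 4*I*sqrt(467) ≈ 86.441*I)
-5664 - (-12268 + ((5168 - 6162) + 1478))*(v + 7428) = -5664 - (-12268 + ((5168 - 6162) + 1478))*(4*I*sqrt(467) + 7428) = -5664 - (-12268 + (-994 + 1478))*(7428 + 4*I*sqrt(467)) = -5664 - (-12268 + 484)*(7428 + 4*I*sqrt(467)) = -5664 - (-11784)*(7428 + 4*I*sqrt(467)) = -5664 - (-87531552 - 47136*I*sqrt(467)) = -5664 + (87531552 + 47136*I*sqrt(467)) = 87525888 + 47136*I*sqrt(467)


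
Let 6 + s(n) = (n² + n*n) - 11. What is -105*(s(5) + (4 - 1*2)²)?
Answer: -3885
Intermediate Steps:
s(n) = -17 + 2*n² (s(n) = -6 + ((n² + n*n) - 11) = -6 + ((n² + n²) - 11) = -6 + (2*n² - 11) = -6 + (-11 + 2*n²) = -17 + 2*n²)
-105*(s(5) + (4 - 1*2)²) = -105*((-17 + 2*5²) + (4 - 1*2)²) = -105*((-17 + 2*25) + (4 - 2)²) = -105*((-17 + 50) + 2²) = -105*(33 + 4) = -105*37 = -3885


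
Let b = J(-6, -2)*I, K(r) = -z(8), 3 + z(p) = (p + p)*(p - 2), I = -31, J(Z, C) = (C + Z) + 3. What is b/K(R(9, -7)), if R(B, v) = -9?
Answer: -5/3 ≈ -1.6667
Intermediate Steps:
J(Z, C) = 3 + C + Z
z(p) = -3 + 2*p*(-2 + p) (z(p) = -3 + (p + p)*(p - 2) = -3 + (2*p)*(-2 + p) = -3 + 2*p*(-2 + p))
K(r) = -93 (K(r) = -(-3 - 4*8 + 2*8²) = -(-3 - 32 + 2*64) = -(-3 - 32 + 128) = -1*93 = -93)
b = 155 (b = (3 - 2 - 6)*(-31) = -5*(-31) = 155)
b/K(R(9, -7)) = 155/(-93) = 155*(-1/93) = -5/3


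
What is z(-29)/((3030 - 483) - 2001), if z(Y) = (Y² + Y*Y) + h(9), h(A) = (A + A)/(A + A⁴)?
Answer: 613931/199290 ≈ 3.0806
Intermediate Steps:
h(A) = 2*A/(A + A⁴) (h(A) = (2*A)/(A + A⁴) = 2*A/(A + A⁴))
z(Y) = 1/365 + 2*Y² (z(Y) = (Y² + Y*Y) + 2/(1 + 9³) = (Y² + Y²) + 2/(1 + 729) = 2*Y² + 2/730 = 2*Y² + 2*(1/730) = 2*Y² + 1/365 = 1/365 + 2*Y²)
z(-29)/((3030 - 483) - 2001) = (1/365 + 2*(-29)²)/((3030 - 483) - 2001) = (1/365 + 2*841)/(2547 - 2001) = (1/365 + 1682)/546 = (613931/365)*(1/546) = 613931/199290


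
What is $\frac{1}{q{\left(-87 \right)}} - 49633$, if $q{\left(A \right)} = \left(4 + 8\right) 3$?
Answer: $- \frac{1786787}{36} \approx -49633.0$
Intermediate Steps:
$q{\left(A \right)} = 36$ ($q{\left(A \right)} = 12 \cdot 3 = 36$)
$\frac{1}{q{\left(-87 \right)}} - 49633 = \frac{1}{36} - 49633 = - \frac{1786787}{36}$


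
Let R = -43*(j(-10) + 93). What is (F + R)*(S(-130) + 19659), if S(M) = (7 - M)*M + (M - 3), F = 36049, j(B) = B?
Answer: 55735680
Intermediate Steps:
R = -3569 (R = -43*(-10 + 93) = -43*83 = -3569)
S(M) = -3 + M + M*(7 - M) (S(M) = M*(7 - M) + (-3 + M) = -3 + M + M*(7 - M))
(F + R)*(S(-130) + 19659) = (36049 - 3569)*((-3 - 1*(-130)² + 8*(-130)) + 19659) = 32480*((-3 - 1*16900 - 1040) + 19659) = 32480*((-3 - 16900 - 1040) + 19659) = 32480*(-17943 + 19659) = 32480*1716 = 55735680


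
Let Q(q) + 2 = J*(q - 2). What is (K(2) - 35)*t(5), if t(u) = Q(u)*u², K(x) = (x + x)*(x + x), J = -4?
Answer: 6650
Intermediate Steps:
K(x) = 4*x² (K(x) = (2*x)*(2*x) = 4*x²)
Q(q) = 6 - 4*q (Q(q) = -2 - 4*(q - 2) = -2 - 4*(-2 + q) = -2 + (8 - 4*q) = 6 - 4*q)
t(u) = u²*(6 - 4*u) (t(u) = (6 - 4*u)*u² = u²*(6 - 4*u))
(K(2) - 35)*t(5) = (4*2² - 35)*(5²*(6 - 4*5)) = (4*4 - 35)*(25*(6 - 20)) = (16 - 35)*(25*(-14)) = -19*(-350) = 6650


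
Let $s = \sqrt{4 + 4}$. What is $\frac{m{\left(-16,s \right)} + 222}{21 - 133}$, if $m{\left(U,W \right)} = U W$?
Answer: $- \frac{111}{56} + \frac{2 \sqrt{2}}{7} \approx -1.5781$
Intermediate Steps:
$s = 2 \sqrt{2}$ ($s = \sqrt{8} = 2 \sqrt{2} \approx 2.8284$)
$\frac{m{\left(-16,s \right)} + 222}{21 - 133} = \frac{- 16 \cdot 2 \sqrt{2} + 222}{21 - 133} = \frac{- 32 \sqrt{2} + 222}{-112} = \left(222 - 32 \sqrt{2}\right) \left(- \frac{1}{112}\right) = - \frac{111}{56} + \frac{2 \sqrt{2}}{7}$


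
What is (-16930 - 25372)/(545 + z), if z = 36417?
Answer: -21151/18481 ≈ -1.1445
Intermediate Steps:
(-16930 - 25372)/(545 + z) = (-16930 - 25372)/(545 + 36417) = -42302/36962 = -42302*1/36962 = -21151/18481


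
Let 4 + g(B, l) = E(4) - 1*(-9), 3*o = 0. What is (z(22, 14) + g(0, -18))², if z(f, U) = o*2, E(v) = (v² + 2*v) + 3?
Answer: 1024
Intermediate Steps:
o = 0 (o = (⅓)*0 = 0)
E(v) = 3 + v² + 2*v
g(B, l) = 32 (g(B, l) = -4 + ((3 + 4² + 2*4) - 1*(-9)) = -4 + ((3 + 16 + 8) + 9) = -4 + (27 + 9) = -4 + 36 = 32)
z(f, U) = 0 (z(f, U) = 0*2 = 0)
(z(22, 14) + g(0, -18))² = (0 + 32)² = 32² = 1024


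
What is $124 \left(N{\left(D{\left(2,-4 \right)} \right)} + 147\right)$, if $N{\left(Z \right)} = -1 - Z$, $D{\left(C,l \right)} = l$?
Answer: $18600$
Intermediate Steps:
$124 \left(N{\left(D{\left(2,-4 \right)} \right)} + 147\right) = 124 \left(\left(-1 - -4\right) + 147\right) = 124 \left(\left(-1 + 4\right) + 147\right) = 124 \left(3 + 147\right) = 124 \cdot 150 = 18600$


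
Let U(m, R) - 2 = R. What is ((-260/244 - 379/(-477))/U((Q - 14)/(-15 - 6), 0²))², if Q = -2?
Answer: 15547249/846635409 ≈ 0.018364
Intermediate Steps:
U(m, R) = 2 + R
((-260/244 - 379/(-477))/U((Q - 14)/(-15 - 6), 0²))² = ((-260/244 - 379/(-477))/(2 + 0²))² = ((-260*1/244 - 379*(-1/477))/(2 + 0))² = ((-65/61 + 379/477)/2)² = (-7886/29097*½)² = (-3943/29097)² = 15547249/846635409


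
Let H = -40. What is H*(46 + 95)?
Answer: -5640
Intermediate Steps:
H*(46 + 95) = -40*(46 + 95) = -40*141 = -5640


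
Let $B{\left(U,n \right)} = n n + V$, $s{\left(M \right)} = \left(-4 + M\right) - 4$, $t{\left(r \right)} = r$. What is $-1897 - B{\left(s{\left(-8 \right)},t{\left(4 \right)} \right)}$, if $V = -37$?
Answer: $-1876$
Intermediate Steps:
$s{\left(M \right)} = -8 + M$
$B{\left(U,n \right)} = -37 + n^{2}$ ($B{\left(U,n \right)} = n n - 37 = n^{2} - 37 = -37 + n^{2}$)
$-1897 - B{\left(s{\left(-8 \right)},t{\left(4 \right)} \right)} = -1897 - \left(-37 + 4^{2}\right) = -1897 - \left(-37 + 16\right) = -1897 - -21 = -1897 + 21 = -1876$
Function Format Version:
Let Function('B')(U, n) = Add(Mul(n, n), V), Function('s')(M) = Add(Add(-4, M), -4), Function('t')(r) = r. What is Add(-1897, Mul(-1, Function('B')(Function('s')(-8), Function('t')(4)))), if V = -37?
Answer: -1876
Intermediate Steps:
Function('s')(M) = Add(-8, M)
Function('B')(U, n) = Add(-37, Pow(n, 2)) (Function('B')(U, n) = Add(Mul(n, n), -37) = Add(Pow(n, 2), -37) = Add(-37, Pow(n, 2)))
Add(-1897, Mul(-1, Function('B')(Function('s')(-8), Function('t')(4)))) = Add(-1897, Mul(-1, Add(-37, Pow(4, 2)))) = Add(-1897, Mul(-1, Add(-37, 16))) = Add(-1897, Mul(-1, -21)) = Add(-1897, 21) = -1876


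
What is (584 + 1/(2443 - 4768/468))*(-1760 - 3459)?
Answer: -867550680167/284639 ≈ -3.0479e+6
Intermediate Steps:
(584 + 1/(2443 - 4768/468))*(-1760 - 3459) = (584 + 1/(2443 - 4768*1/468))*(-5219) = (584 + 1/(2443 - 1192/117))*(-5219) = (584 + 1/(284639/117))*(-5219) = (584 + 117/284639)*(-5219) = (166229293/284639)*(-5219) = -867550680167/284639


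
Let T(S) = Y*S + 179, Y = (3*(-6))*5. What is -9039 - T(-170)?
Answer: -24518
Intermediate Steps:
Y = -90 (Y = -18*5 = -90)
T(S) = 179 - 90*S (T(S) = -90*S + 179 = 179 - 90*S)
-9039 - T(-170) = -9039 - (179 - 90*(-170)) = -9039 - (179 + 15300) = -9039 - 1*15479 = -9039 - 15479 = -24518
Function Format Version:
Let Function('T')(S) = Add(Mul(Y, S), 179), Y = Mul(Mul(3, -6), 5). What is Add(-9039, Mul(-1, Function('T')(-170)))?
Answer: -24518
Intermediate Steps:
Y = -90 (Y = Mul(-18, 5) = -90)
Function('T')(S) = Add(179, Mul(-90, S)) (Function('T')(S) = Add(Mul(-90, S), 179) = Add(179, Mul(-90, S)))
Add(-9039, Mul(-1, Function('T')(-170))) = Add(-9039, Mul(-1, Add(179, Mul(-90, -170)))) = Add(-9039, Mul(-1, Add(179, 15300))) = Add(-9039, Mul(-1, 15479)) = Add(-9039, -15479) = -24518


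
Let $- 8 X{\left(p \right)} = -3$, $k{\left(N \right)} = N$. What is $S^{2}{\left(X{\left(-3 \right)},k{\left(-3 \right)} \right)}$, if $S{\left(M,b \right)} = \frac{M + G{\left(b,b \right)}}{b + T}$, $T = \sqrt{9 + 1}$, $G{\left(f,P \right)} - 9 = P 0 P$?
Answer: $\frac{5625}{64 \left(3 - \sqrt{10}\right)^{2}} \approx 3337.5$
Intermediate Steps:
$G{\left(f,P \right)} = 9$ ($G{\left(f,P \right)} = 9 + P 0 P = 9 + 0 P = 9 + 0 = 9$)
$X{\left(p \right)} = \frac{3}{8}$ ($X{\left(p \right)} = \left(- \frac{1}{8}\right) \left(-3\right) = \frac{3}{8}$)
$T = \sqrt{10} \approx 3.1623$
$S{\left(M,b \right)} = \frac{9 + M}{b + \sqrt{10}}$ ($S{\left(M,b \right)} = \frac{M + 9}{b + \sqrt{10}} = \frac{9 + M}{b + \sqrt{10}}$)
$S^{2}{\left(X{\left(-3 \right)},k{\left(-3 \right)} \right)} = \left(\frac{9 + \frac{3}{8}}{-3 + \sqrt{10}}\right)^{2} = \left(\frac{1}{-3 + \sqrt{10}} \cdot \frac{75}{8}\right)^{2} = \left(\frac{75}{8 \left(-3 + \sqrt{10}\right)}\right)^{2} = \frac{5625}{64 \left(-3 + \sqrt{10}\right)^{2}}$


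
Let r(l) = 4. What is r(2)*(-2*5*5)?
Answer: -200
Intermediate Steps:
r(2)*(-2*5*5) = 4*(-2*5*5) = 4*(-10*5) = 4*(-50) = -200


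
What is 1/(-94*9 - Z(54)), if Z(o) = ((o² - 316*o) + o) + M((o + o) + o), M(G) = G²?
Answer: -1/12996 ≈ -7.6947e-5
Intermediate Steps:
Z(o) = -315*o + 10*o² (Z(o) = ((o² - 316*o) + o) + ((o + o) + o)² = (o² - 315*o) + (2*o + o)² = (o² - 315*o) + (3*o)² = (o² - 315*o) + 9*o² = -315*o + 10*o²)
1/(-94*9 - Z(54)) = 1/(-94*9 - 5*54*(-63 + 2*54)) = 1/(-846 - 5*54*(-63 + 108)) = 1/(-846 - 5*54*45) = 1/(-846 - 1*12150) = 1/(-846 - 12150) = 1/(-12996) = -1/12996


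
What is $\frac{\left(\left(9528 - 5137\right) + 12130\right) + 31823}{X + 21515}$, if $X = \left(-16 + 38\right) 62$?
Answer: $\frac{48344}{22879} \approx 2.113$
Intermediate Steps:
$X = 1364$ ($X = 22 \cdot 62 = 1364$)
$\frac{\left(\left(9528 - 5137\right) + 12130\right) + 31823}{X + 21515} = \frac{\left(\left(9528 - 5137\right) + 12130\right) + 31823}{1364 + 21515} = \frac{\left(4391 + 12130\right) + 31823}{22879} = \left(16521 + 31823\right) \frac{1}{22879} = 48344 \cdot \frac{1}{22879} = \frac{48344}{22879}$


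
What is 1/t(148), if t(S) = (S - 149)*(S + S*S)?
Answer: -1/22052 ≈ -4.5347e-5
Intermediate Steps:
t(S) = (-149 + S)*(S + S**2)
1/t(148) = 1/(148*(-149 + 148**2 - 148*148)) = 1/(148*(-149 + 21904 - 21904)) = 1/(148*(-149)) = 1/(-22052) = -1/22052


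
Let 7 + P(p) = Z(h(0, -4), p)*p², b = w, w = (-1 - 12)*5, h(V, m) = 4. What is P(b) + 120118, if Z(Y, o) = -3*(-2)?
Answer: 145461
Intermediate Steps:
Z(Y, o) = 6
w = -65 (w = -13*5 = -65)
b = -65
P(p) = -7 + 6*p²
P(b) + 120118 = (-7 + 6*(-65)²) + 120118 = (-7 + 6*4225) + 120118 = (-7 + 25350) + 120118 = 25343 + 120118 = 145461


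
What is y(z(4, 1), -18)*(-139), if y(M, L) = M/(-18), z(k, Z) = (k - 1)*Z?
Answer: 139/6 ≈ 23.167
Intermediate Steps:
z(k, Z) = Z*(-1 + k) (z(k, Z) = (-1 + k)*Z = Z*(-1 + k))
y(M, L) = -M/18 (y(M, L) = M*(-1/18) = -M/18)
y(z(4, 1), -18)*(-139) = -(-1 + 4)/18*(-139) = -3/18*(-139) = -1/18*3*(-139) = -1/6*(-139) = 139/6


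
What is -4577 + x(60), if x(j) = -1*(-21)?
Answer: -4556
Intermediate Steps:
x(j) = 21
-4577 + x(60) = -4577 + 21 = -4556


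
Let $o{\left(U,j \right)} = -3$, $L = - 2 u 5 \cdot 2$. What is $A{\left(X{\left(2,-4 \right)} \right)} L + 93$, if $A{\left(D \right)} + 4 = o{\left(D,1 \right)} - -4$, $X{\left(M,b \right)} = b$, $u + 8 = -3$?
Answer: $-567$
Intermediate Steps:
$u = -11$ ($u = -8 - 3 = -11$)
$L = 220$ ($L = - 2 \left(-11\right) 5 \cdot 2 = - \left(-22\right) 10 = \left(-1\right) \left(-220\right) = 220$)
$A{\left(D \right)} = -3$ ($A{\left(D \right)} = -4 - -1 = -4 + \left(-3 + 4\right) = -4 + 1 = -3$)
$A{\left(X{\left(2,-4 \right)} \right)} L + 93 = \left(-3\right) 220 + 93 = -660 + 93 = -567$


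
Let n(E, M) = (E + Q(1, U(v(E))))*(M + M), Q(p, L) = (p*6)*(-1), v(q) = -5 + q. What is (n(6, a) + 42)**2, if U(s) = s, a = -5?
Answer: 1764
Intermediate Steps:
Q(p, L) = -6*p (Q(p, L) = (6*p)*(-1) = -6*p)
n(E, M) = 2*M*(-6 + E) (n(E, M) = (E - 6*1)*(M + M) = (E - 6)*(2*M) = (-6 + E)*(2*M) = 2*M*(-6 + E))
(n(6, a) + 42)**2 = (2*(-5)*(-6 + 6) + 42)**2 = (2*(-5)*0 + 42)**2 = (0 + 42)**2 = 42**2 = 1764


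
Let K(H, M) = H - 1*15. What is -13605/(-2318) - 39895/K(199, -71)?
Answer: -44986645/213256 ≈ -210.95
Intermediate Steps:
K(H, M) = -15 + H (K(H, M) = H - 15 = -15 + H)
-13605/(-2318) - 39895/K(199, -71) = -13605/(-2318) - 39895/(-15 + 199) = -13605*(-1/2318) - 39895/184 = 13605/2318 - 39895*1/184 = 13605/2318 - 39895/184 = -44986645/213256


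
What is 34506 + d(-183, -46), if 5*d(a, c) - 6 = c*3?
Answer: 172398/5 ≈ 34480.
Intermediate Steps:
d(a, c) = 6/5 + 3*c/5 (d(a, c) = 6/5 + (c*3)/5 = 6/5 + (3*c)/5 = 6/5 + 3*c/5)
34506 + d(-183, -46) = 34506 + (6/5 + (⅗)*(-46)) = 34506 + (6/5 - 138/5) = 34506 - 132/5 = 172398/5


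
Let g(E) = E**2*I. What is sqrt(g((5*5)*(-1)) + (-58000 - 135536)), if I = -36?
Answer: 6*I*sqrt(6001) ≈ 464.8*I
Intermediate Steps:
g(E) = -36*E**2 (g(E) = E**2*(-36) = -36*E**2)
sqrt(g((5*5)*(-1)) + (-58000 - 135536)) = sqrt(-36*((5*5)*(-1))**2 + (-58000 - 135536)) = sqrt(-36*(25*(-1))**2 - 193536) = sqrt(-36*(-25)**2 - 193536) = sqrt(-36*625 - 193536) = sqrt(-22500 - 193536) = sqrt(-216036) = 6*I*sqrt(6001)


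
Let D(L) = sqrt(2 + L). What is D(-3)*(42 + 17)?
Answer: 59*I ≈ 59.0*I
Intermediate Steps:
D(-3)*(42 + 17) = sqrt(2 - 3)*(42 + 17) = sqrt(-1)*59 = I*59 = 59*I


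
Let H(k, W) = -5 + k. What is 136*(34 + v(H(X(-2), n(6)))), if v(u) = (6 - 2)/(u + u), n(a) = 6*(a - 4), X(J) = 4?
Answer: 4352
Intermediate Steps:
n(a) = -24 + 6*a (n(a) = 6*(-4 + a) = -24 + 6*a)
v(u) = 2/u (v(u) = 4/((2*u)) = 4*(1/(2*u)) = 2/u)
136*(34 + v(H(X(-2), n(6)))) = 136*(34 + 2/(-5 + 4)) = 136*(34 + 2/(-1)) = 136*(34 + 2*(-1)) = 136*(34 - 2) = 136*32 = 4352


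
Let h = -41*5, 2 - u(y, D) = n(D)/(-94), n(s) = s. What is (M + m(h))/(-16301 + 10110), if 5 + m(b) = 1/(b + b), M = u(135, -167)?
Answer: 46046/59650285 ≈ 0.00077193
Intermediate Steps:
u(y, D) = 2 + D/94 (u(y, D) = 2 - D/(-94) = 2 - D*(-1)/94 = 2 - (-1)*D/94 = 2 + D/94)
M = 21/94 (M = 2 + (1/94)*(-167) = 2 - 167/94 = 21/94 ≈ 0.22340)
h = -205
m(b) = -5 + 1/(2*b) (m(b) = -5 + 1/(b + b) = -5 + 1/(2*b))
(M + m(h))/(-16301 + 10110) = (21/94 + (-5 + (1/2)/(-205)))/(-16301 + 10110) = (21/94 + (-5 + (1/2)*(-1/205)))/(-6191) = (21/94 + (-5 - 1/410))*(-1/6191) = (21/94 - 2051/410)*(-1/6191) = -46046/9635*(-1/6191) = 46046/59650285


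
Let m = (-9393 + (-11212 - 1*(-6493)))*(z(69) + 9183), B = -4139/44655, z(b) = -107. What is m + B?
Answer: -5719435267499/44655 ≈ -1.2808e+8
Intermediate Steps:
B = -4139/44655 (B = -4139*1/44655 = -4139/44655 ≈ -0.092688)
m = -128080512 (m = (-9393 + (-11212 - 1*(-6493)))*(-107 + 9183) = (-9393 + (-11212 + 6493))*9076 = (-9393 - 4719)*9076 = -14112*9076 = -128080512)
m + B = -128080512 - 4139/44655 = -5719435267499/44655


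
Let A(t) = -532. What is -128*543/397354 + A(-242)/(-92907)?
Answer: -3123007900/18458484039 ≈ -0.16919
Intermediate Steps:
-128*543/397354 + A(-242)/(-92907) = -128*543/397354 - 532/(-92907) = -69504*1/397354 - 532*(-1/92907) = -34752/198677 + 532/92907 = -3123007900/18458484039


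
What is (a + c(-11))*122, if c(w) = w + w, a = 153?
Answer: 15982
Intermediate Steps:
c(w) = 2*w
(a + c(-11))*122 = (153 + 2*(-11))*122 = (153 - 22)*122 = 131*122 = 15982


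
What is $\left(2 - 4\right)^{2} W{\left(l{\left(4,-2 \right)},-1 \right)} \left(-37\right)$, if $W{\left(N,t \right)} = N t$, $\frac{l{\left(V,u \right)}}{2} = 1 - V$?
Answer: $-888$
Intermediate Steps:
$l{\left(V,u \right)} = 2 - 2 V$ ($l{\left(V,u \right)} = 2 \left(1 - V\right) = 2 - 2 V$)
$\left(2 - 4\right)^{2} W{\left(l{\left(4,-2 \right)},-1 \right)} \left(-37\right) = \left(2 - 4\right)^{2} \left(2 - 8\right) \left(-1\right) \left(-37\right) = \left(-2\right)^{2} \left(2 - 8\right) \left(-1\right) \left(-37\right) = 4 \left(\left(-6\right) \left(-1\right)\right) \left(-37\right) = 4 \cdot 6 \left(-37\right) = 24 \left(-37\right) = -888$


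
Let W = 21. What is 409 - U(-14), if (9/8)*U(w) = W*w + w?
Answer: 6145/9 ≈ 682.78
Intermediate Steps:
U(w) = 176*w/9 (U(w) = 8*(21*w + w)/9 = 8*(22*w)/9 = 176*w/9)
409 - U(-14) = 409 - 176*(-14)/9 = 409 - 1*(-2464/9) = 409 + 2464/9 = 6145/9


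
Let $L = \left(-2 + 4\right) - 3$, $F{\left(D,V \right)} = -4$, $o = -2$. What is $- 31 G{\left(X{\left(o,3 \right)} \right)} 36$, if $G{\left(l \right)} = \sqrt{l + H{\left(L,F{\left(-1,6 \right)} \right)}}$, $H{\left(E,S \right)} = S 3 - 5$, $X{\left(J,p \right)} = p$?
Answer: $- 1116 i \sqrt{14} \approx - 4175.7 i$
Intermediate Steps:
$L = -1$ ($L = 2 - 3 = -1$)
$H{\left(E,S \right)} = -5 + 3 S$ ($H{\left(E,S \right)} = 3 S - 5 = -5 + 3 S$)
$G{\left(l \right)} = \sqrt{-17 + l}$ ($G{\left(l \right)} = \sqrt{l + \left(-5 + 3 \left(-4\right)\right)} = \sqrt{l - 17} = \sqrt{-17 + l}$)
$- 31 G{\left(X{\left(o,3 \right)} \right)} 36 = - 31 \sqrt{-17 + 3} \cdot 36 = - 31 \sqrt{-14} \cdot 36 = - 31 i \sqrt{14} \cdot 36 = - 1116 i \sqrt{14}$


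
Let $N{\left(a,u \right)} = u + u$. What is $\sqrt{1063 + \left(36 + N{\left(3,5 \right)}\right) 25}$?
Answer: $\sqrt{2213} \approx 47.043$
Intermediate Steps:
$N{\left(a,u \right)} = 2 u$
$\sqrt{1063 + \left(36 + N{\left(3,5 \right)}\right) 25} = \sqrt{1063 + \left(36 + 2 \cdot 5\right) 25} = \sqrt{1063 + \left(36 + 10\right) 25} = \sqrt{1063 + 46 \cdot 25} = \sqrt{1063 + 1150} = \sqrt{2213}$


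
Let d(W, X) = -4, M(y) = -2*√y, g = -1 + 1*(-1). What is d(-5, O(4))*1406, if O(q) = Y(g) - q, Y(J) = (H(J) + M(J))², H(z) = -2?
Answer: -5624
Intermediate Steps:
g = -2 (g = -1 - 1 = -2)
Y(J) = (-2 - 2*√J)²
O(q) = -q + 4*(1 + I*√2)² (O(q) = 4*(1 + √(-2))² - q = 4*(1 + I*√2)² - q = -q + 4*(1 + I*√2)²)
d(-5, O(4))*1406 = -4*1406 = -5624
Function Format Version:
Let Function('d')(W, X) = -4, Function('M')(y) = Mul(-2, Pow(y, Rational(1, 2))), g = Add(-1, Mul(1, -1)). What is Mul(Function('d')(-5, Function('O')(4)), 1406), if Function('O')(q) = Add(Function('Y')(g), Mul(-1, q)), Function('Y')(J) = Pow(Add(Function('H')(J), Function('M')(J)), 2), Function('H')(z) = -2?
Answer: -5624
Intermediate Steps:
g = -2 (g = Add(-1, -1) = -2)
Function('Y')(J) = Pow(Add(-2, Mul(-2, Pow(J, Rational(1, 2)))), 2)
Function('O')(q) = Add(Mul(-1, q), Mul(4, Pow(Add(1, Mul(I, Pow(2, Rational(1, 2)))), 2))) (Function('O')(q) = Add(Mul(4, Pow(Add(1, Pow(-2, Rational(1, 2))), 2)), Mul(-1, q)) = Add(Mul(4, Pow(Add(1, Mul(I, Pow(2, Rational(1, 2)))), 2)), Mul(-1, q)) = Add(Mul(-1, q), Mul(4, Pow(Add(1, Mul(I, Pow(2, Rational(1, 2)))), 2))))
Mul(Function('d')(-5, Function('O')(4)), 1406) = Mul(-4, 1406) = -5624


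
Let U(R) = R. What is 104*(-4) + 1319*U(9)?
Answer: 11455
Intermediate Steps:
104*(-4) + 1319*U(9) = 104*(-4) + 1319*9 = -416 + 11871 = 11455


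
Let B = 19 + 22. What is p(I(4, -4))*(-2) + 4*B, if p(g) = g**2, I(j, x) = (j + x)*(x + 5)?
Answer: 164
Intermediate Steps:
B = 41
I(j, x) = (5 + x)*(j + x) (I(j, x) = (j + x)*(5 + x) = (5 + x)*(j + x))
p(I(4, -4))*(-2) + 4*B = ((-4)**2 + 5*4 + 5*(-4) + 4*(-4))**2*(-2) + 4*41 = (16 + 20 - 20 - 16)**2*(-2) + 164 = 0**2*(-2) + 164 = 0*(-2) + 164 = 0 + 164 = 164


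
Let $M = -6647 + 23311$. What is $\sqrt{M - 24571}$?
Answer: $i \sqrt{7907} \approx 88.921 i$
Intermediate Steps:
$M = 16664$
$\sqrt{M - 24571} = \sqrt{16664 - 24571} = \sqrt{-7907} = i \sqrt{7907}$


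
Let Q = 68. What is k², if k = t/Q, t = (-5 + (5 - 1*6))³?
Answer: 2916/289 ≈ 10.090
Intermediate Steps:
t = -216 (t = (-5 + (5 - 6))³ = (-5 - 1)³ = (-6)³ = -216)
k = -54/17 (k = -216/68 = -216*1/68 = -54/17 ≈ -3.1765)
k² = (-54/17)² = 2916/289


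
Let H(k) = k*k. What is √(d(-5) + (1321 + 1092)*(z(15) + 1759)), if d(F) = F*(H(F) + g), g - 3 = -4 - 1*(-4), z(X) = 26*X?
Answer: √5185397 ≈ 2277.1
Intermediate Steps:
g = 3 (g = 3 + (-4 - 1*(-4)) = 3 + (-4 + 4) = 3 + 0 = 3)
H(k) = k²
d(F) = F*(3 + F²) (d(F) = F*(F² + 3) = F*(3 + F²))
√(d(-5) + (1321 + 1092)*(z(15) + 1759)) = √(-5*(3 + (-5)²) + (1321 + 1092)*(26*15 + 1759)) = √(-5*(3 + 25) + 2413*(390 + 1759)) = √(-5*28 + 2413*2149) = √(-140 + 5185537) = √5185397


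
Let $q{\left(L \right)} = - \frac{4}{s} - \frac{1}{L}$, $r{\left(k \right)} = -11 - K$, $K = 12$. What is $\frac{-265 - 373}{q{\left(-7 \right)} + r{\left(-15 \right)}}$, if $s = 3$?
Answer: $\frac{6699}{254} \approx 26.374$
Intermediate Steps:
$r{\left(k \right)} = -23$ ($r{\left(k \right)} = -11 - 12 = -23$)
$q{\left(L \right)} = - \frac{4}{3} - \frac{1}{L}$
$\frac{-265 - 373}{q{\left(-7 \right)} + r{\left(-15 \right)}} = \frac{-265 - 373}{\left(- \frac{4}{3} - \frac{1}{-7}\right) - 23} = - \frac{638}{\left(- \frac{4}{3} - - \frac{1}{7}\right) - 23} = - \frac{638}{\left(- \frac{4}{3} + \frac{1}{7}\right) - 23} = - \frac{638}{- \frac{25}{21} - 23} = - \frac{638}{- \frac{508}{21}} = \left(-638\right) \left(- \frac{21}{508}\right) = \frac{6699}{254}$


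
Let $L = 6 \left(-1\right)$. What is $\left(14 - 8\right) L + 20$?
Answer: $-16$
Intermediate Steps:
$L = -6$
$\left(14 - 8\right) L + 20 = \left(14 - 8\right) \left(-6\right) + 20 = 6 \left(-6\right) + 20 = -36 + 20 = -16$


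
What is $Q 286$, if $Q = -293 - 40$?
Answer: $-95238$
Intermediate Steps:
$Q = -333$ ($Q = -293 - 40 = -333$)
$Q 286 = \left(-333\right) 286 = -95238$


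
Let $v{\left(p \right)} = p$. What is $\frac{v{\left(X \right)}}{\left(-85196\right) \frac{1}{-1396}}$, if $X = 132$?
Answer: $\frac{46068}{21299} \approx 2.1629$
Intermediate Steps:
$\frac{v{\left(X \right)}}{\left(-85196\right) \frac{1}{-1396}} = \frac{132}{\left(-85196\right) \frac{1}{-1396}} = \frac{132}{\left(-85196\right) \left(- \frac{1}{1396}\right)} = \frac{132}{\frac{21299}{349}} = 132 \cdot \frac{349}{21299} = \frac{46068}{21299}$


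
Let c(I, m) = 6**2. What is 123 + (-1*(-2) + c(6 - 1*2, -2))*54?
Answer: 2175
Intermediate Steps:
c(I, m) = 36
123 + (-1*(-2) + c(6 - 1*2, -2))*54 = 123 + (-1*(-2) + 36)*54 = 123 + (2 + 36)*54 = 123 + 38*54 = 123 + 2052 = 2175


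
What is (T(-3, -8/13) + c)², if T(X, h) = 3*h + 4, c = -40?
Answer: 242064/169 ≈ 1432.3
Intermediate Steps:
T(X, h) = 4 + 3*h
(T(-3, -8/13) + c)² = ((4 + 3*(-8/13)) - 40)² = ((4 - 24/13) - 40)² = (28/13 - 40)² = (-492/13)² = 242064/169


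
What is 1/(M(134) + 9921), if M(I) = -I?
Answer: 1/9787 ≈ 0.00010218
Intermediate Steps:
1/(M(134) + 9921) = 1/(-1*134 + 9921) = 1/(-134 + 9921) = 1/9787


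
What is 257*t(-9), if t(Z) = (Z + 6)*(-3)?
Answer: 2313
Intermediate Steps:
t(Z) = -18 - 3*Z (t(Z) = (6 + Z)*(-3) = -18 - 3*Z)
257*t(-9) = 257*(-18 - 3*(-9)) = 257*(-18 + 27) = 257*9 = 2313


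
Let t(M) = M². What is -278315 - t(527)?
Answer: -556044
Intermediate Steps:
-278315 - t(527) = -278315 - 1*527² = -278315 - 1*277729 = -278315 - 277729 = -556044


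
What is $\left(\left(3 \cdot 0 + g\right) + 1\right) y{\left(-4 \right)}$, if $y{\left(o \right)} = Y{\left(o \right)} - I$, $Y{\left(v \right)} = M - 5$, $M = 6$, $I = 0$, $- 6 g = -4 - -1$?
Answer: $\frac{3}{2} \approx 1.5$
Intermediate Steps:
$g = \frac{1}{2}$ ($g = - \frac{-4 - -1}{6} = - \frac{-4 + 1}{6} = \left(- \frac{1}{6}\right) \left(-3\right) = \frac{1}{2} \approx 0.5$)
$Y{\left(v \right)} = 1$ ($Y{\left(v \right)} = 6 - 5 = 1$)
$y{\left(o \right)} = 1$ ($y{\left(o \right)} = 1 - 0 = 1 + 0 = 1$)
$\left(\left(3 \cdot 0 + g\right) + 1\right) y{\left(-4 \right)} = \left(\left(3 \cdot 0 + \frac{1}{2}\right) + 1\right) 1 = \left(\left(0 + \frac{1}{2}\right) + 1\right) 1 = \left(\frac{1}{2} + 1\right) 1 = \frac{3}{2} \cdot 1 = \frac{3}{2}$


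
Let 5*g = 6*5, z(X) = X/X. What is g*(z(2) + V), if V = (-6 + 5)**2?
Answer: 12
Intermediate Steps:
z(X) = 1
g = 6 (g = (6*5)/5 = (1/5)*30 = 6)
V = 1 (V = (-1)**2 = 1)
g*(z(2) + V) = 6*(1 + 1) = 6*2 = 12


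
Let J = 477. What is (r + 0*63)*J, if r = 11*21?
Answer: 110187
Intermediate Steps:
r = 231
(r + 0*63)*J = (231 + 0*63)*477 = (231 + 0)*477 = 231*477 = 110187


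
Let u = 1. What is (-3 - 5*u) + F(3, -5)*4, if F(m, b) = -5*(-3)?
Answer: 52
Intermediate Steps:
F(m, b) = 15
(-3 - 5*u) + F(3, -5)*4 = (-3 - 5*1) + 15*4 = (-3 - 5) + 60 = -8 + 60 = 52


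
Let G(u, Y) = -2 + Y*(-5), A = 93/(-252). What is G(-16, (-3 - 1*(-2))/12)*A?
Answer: 589/1008 ≈ 0.58433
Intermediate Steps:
A = -31/84 (A = 93*(-1/252) = -31/84 ≈ -0.36905)
G(u, Y) = -2 - 5*Y
G(-16, (-3 - 1*(-2))/12)*A = (-2 - 5*(-3 - 1*(-2))/12)*(-31/84) = (-2 - 5*(-3 + 2)/12)*(-31/84) = (-2 - (-5)/12)*(-31/84) = (-2 - 5*(-1/12))*(-31/84) = (-2 + 5/12)*(-31/84) = -19/12*(-31/84) = 589/1008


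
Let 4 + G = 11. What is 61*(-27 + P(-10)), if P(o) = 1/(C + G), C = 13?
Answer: -32879/20 ≈ -1643.9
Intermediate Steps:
G = 7 (G = -4 + 11 = 7)
P(o) = 1/20 (P(o) = 1/(13 + 7) = 1/20)
61*(-27 + P(-10)) = 61*(-27 + 1/20) = 61*(-539/20) = -32879/20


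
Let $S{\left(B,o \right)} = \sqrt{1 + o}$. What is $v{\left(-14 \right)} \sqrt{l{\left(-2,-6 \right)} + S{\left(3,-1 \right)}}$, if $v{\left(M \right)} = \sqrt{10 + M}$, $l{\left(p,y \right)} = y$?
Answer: $- 2 \sqrt{6} \approx -4.899$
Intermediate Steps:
$v{\left(-14 \right)} \sqrt{l{\left(-2,-6 \right)} + S{\left(3,-1 \right)}} = \sqrt{10 - 14} \sqrt{-6 + \sqrt{1 - 1}} = \sqrt{-4} \sqrt{-6 + \sqrt{0}} = 2 i \sqrt{-6 + 0} = 2 i \sqrt{-6} = 2 i i \sqrt{6} = - 2 \sqrt{6}$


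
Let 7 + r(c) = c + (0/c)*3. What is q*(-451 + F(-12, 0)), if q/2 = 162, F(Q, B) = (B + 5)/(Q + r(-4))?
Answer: -3362472/23 ≈ -1.4619e+5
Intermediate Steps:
r(c) = -7 + c (r(c) = -7 + (c + (0/c)*3) = -7 + (c + 0*3) = -7 + (c + 0) = -7 + c)
F(Q, B) = (5 + B)/(-11 + Q) (F(Q, B) = (B + 5)/(Q + (-7 - 4)) = (5 + B)/(Q - 11) = (5 + B)/(-11 + Q))
q = 324 (q = 2*162 = 324)
q*(-451 + F(-12, 0)) = 324*(-451 + (5 + 0)/(-11 - 12)) = 324*(-451 + 5/(-23)) = 324*(-451 - 1/23*5) = 324*(-451 - 5/23) = 324*(-10378/23) = -3362472/23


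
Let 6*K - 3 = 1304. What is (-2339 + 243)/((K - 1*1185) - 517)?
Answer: 12576/8905 ≈ 1.4122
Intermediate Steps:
K = 1307/6 (K = ½ + (⅙)*1304 = ½ + 652/3 = 1307/6 ≈ 217.83)
(-2339 + 243)/((K - 1*1185) - 517) = (-2339 + 243)/((1307/6 - 1*1185) - 517) = -2096/((1307/6 - 1185) - 517) = -2096/(-5803/6 - 517) = -2096/(-8905/6) = -2096*(-6/8905) = 12576/8905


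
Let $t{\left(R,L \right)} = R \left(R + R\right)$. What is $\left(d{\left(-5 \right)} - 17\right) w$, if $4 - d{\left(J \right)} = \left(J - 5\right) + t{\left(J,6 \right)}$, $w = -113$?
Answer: $5989$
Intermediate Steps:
$t{\left(R,L \right)} = 2 R^{2}$ ($t{\left(R,L \right)} = R 2 R = 2 R^{2}$)
$d{\left(J \right)} = 9 - J - 2 J^{2}$ ($d{\left(J \right)} = 4 - \left(\left(J - 5\right) + 2 J^{2}\right) = 4 - \left(\left(-5 + J\right) + 2 J^{2}\right) = 4 - \left(-5 + J + 2 J^{2}\right) = 9 - J - 2 J^{2}$)
$\left(d{\left(-5 \right)} - 17\right) w = \left(\left(9 - -5 - 2 \left(-5\right)^{2}\right) - 17\right) \left(-113\right) = \left(\left(9 + 5 - 50\right) - 17\right) \left(-113\right) = \left(-36 - 17\right) \left(-113\right) = \left(-53\right) \left(-113\right) = 5989$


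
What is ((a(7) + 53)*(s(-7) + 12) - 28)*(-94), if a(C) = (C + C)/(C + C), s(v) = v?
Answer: -22748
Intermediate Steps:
a(C) = 1 (a(C) = (2*C)/((2*C)) = (2*C)*(1/(2*C)) = 1)
((a(7) + 53)*(s(-7) + 12) - 28)*(-94) = ((1 + 53)*(-7 + 12) - 28)*(-94) = (54*5 - 28)*(-94) = (270 - 28)*(-94) = 242*(-94) = -22748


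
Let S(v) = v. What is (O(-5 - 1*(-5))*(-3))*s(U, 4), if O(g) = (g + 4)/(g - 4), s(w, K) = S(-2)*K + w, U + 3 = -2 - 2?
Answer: -45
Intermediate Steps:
U = -7 (U = -3 + (-2 - 2) = -3 - 4 = -7)
s(w, K) = w - 2*K (s(w, K) = -2*K + w = w - 2*K)
O(g) = (4 + g)/(-4 + g)
(O(-5 - 1*(-5))*(-3))*s(U, 4) = (((4 + (-5 - 1*(-5)))/(-4 + (-5 - 1*(-5))))*(-3))*(-7 - 2*4) = (((4 + (-5 + 5))/(-4 + (-5 + 5)))*(-3))*(-7 - 8) = (((4 + 0)/(-4 + 0))*(-3))*(-15) = ((4/(-4))*(-3))*(-15) = (-¼*4*(-3))*(-15) = -1*(-3)*(-15) = 3*(-15) = -45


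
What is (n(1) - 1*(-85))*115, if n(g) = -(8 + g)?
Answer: 8740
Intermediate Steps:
n(g) = -8 - g
(n(1) - 1*(-85))*115 = ((-8 - 1*1) - 1*(-85))*115 = ((-8 - 1) + 85)*115 = (-9 + 85)*115 = 76*115 = 8740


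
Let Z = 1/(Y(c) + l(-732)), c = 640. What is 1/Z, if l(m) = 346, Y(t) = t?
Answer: 986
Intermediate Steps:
Z = 1/986 (Z = 1/(640 + 346) = 1/986 ≈ 0.0010142)
1/Z = 1/(1/986) = 986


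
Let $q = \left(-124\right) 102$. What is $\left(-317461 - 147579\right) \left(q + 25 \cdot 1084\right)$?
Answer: $-6720758080$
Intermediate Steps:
$q = -12648$
$\left(-317461 - 147579\right) \left(q + 25 \cdot 1084\right) = \left(-317461 - 147579\right) \left(-12648 + 25 \cdot 1084\right) = - 465040 \left(-12648 + 27100\right) = \left(-465040\right) 14452 = -6720758080$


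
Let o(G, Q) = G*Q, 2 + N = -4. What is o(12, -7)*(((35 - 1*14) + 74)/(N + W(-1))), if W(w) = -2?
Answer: 1995/2 ≈ 997.50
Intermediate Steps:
N = -6 (N = -2 - 4 = -6)
o(12, -7)*(((35 - 1*14) + 74)/(N + W(-1))) = (12*(-7))*(((35 - 1*14) + 74)/(-6 - 2)) = -84*((35 - 14) + 74)/(-8) = -84*(21 + 74)*(-1)/8 = -7980*(-1)/8 = -84*(-95/8) = 1995/2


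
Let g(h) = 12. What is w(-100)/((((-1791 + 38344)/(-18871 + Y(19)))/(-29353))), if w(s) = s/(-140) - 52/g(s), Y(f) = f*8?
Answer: -41758869332/767613 ≈ -54401.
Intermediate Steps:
Y(f) = 8*f
w(s) = -13/3 - s/140 (w(s) = s/(-140) - 52/12 = s*(-1/140) - 52*1/12 = -s/140 - 13/3 = -13/3 - s/140)
w(-100)/((((-1791 + 38344)/(-18871 + Y(19)))/(-29353))) = (-13/3 - 1/140*(-100))/((((-1791 + 38344)/(-18871 + 8*19))/(-29353))) = (-13/3 + 5/7)/(((36553/(-18871 + 152))*(-1/29353))) = -76/(21*((36553/(-18719))*(-1/29353))) = -76/(21*((36553*(-1/18719))*(-1/29353))) = -76/(21*((-36553/18719*(-1/29353)))) = -76/(21*36553/549458807) = -76/21*549458807/36553 = -41758869332/767613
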